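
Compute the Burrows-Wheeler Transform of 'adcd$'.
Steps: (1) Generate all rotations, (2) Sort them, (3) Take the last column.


Rotations (sorted):
  0: $adcd -> last char: d
  1: adcd$ -> last char: $
  2: cd$ad -> last char: d
  3: d$adc -> last char: c
  4: dcd$a -> last char: a


BWT = d$dca


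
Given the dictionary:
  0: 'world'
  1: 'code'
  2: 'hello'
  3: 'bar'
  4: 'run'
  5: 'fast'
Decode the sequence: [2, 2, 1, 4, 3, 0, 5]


Look up each index in the dictionary:
  2 -> 'hello'
  2 -> 'hello'
  1 -> 'code'
  4 -> 'run'
  3 -> 'bar'
  0 -> 'world'
  5 -> 'fast'

Decoded: "hello hello code run bar world fast"


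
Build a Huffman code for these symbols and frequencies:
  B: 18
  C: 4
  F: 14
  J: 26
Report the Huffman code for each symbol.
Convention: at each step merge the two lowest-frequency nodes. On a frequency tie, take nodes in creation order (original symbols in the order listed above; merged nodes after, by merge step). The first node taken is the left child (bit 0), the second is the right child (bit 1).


Huffman tree construction:
Step 1: Merge C(4) + F(14) = 18
Step 2: Merge B(18) + (C+F)(18) = 36
Step 3: Merge J(26) + (B+(C+F))(36) = 62
Read each symbol's code off the tree from the root (left child = 0, right child = 1).

Codes:
  B: 10 (length 2)
  C: 110 (length 3)
  F: 111 (length 3)
  J: 0 (length 1)
Average code length: 116/62 = 1.8710 bits/symbol


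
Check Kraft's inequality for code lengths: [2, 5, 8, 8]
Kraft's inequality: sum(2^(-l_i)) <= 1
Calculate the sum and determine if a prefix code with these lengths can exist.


Sum = 2^(-2) + 2^(-5) + 2^(-8) + 2^(-8)
    = 0.25 + 0.03125 + 0.00390625 + 0.00390625
    = 74/256 = 0.2890625
Since 0.2890625 <= 1, Kraft's inequality IS satisfied.
A prefix code with these lengths CAN exist.

Kraft sum = 0.2890625. Satisfied.


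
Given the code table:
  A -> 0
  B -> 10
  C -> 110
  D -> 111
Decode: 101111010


Decoding:
10 -> B
111 -> D
10 -> B
10 -> B


Result: BDBB


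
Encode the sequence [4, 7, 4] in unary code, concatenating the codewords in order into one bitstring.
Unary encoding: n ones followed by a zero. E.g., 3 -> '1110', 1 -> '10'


Encode each number as n ones followed by a terminating 0:
  4 -> 11110 (5 bits)
  7 -> 11111110 (8 bits)
  4 -> 11110 (5 bits)
Total length = 5 + 8 + 5 = 18 bits.

Unary([4, 7, 4]) = 111101111111011110 (18 bits)


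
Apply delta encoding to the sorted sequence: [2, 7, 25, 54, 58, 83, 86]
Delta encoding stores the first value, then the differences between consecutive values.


First value: 2
Deltas:
  7 - 2 = 5
  25 - 7 = 18
  54 - 25 = 29
  58 - 54 = 4
  83 - 58 = 25
  86 - 83 = 3


Delta encoded: [2, 5, 18, 29, 4, 25, 3]


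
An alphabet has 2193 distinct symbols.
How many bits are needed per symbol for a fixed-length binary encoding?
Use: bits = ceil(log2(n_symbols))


log2(2193) = 11.0987
Bracket: 2^11 = 2048 < 2193 <= 2^12 = 4096
So ceil(log2(2193)) = 12

bits = ceil(log2(2193)) = ceil(11.0987) = 12 bits


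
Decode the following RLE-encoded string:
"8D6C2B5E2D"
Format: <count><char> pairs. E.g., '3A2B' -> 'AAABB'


Expanding each <count><char> pair:
  8D -> 'DDDDDDDD'
  6C -> 'CCCCCC'
  2B -> 'BB'
  5E -> 'EEEEE'
  2D -> 'DD'

Decoded = DDDDDDDDCCCCCCBBEEEEEDD


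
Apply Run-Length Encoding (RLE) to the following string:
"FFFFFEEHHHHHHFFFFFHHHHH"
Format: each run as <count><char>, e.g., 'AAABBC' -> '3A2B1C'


Scanning runs left to right:
  i=0: run of 'F' x 5 -> '5F'
  i=5: run of 'E' x 2 -> '2E'
  i=7: run of 'H' x 6 -> '6H'
  i=13: run of 'F' x 5 -> '5F'
  i=18: run of 'H' x 5 -> '5H'

RLE = 5F2E6H5F5H


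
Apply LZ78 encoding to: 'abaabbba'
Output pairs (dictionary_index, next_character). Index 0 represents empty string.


LZ78 encoding steps:
Dictionary: {0: ''}
Step 1: w='' (idx 0), next='a' -> output (0, 'a'), add 'a' as idx 1
Step 2: w='' (idx 0), next='b' -> output (0, 'b'), add 'b' as idx 2
Step 3: w='a' (idx 1), next='a' -> output (1, 'a'), add 'aa' as idx 3
Step 4: w='b' (idx 2), next='b' -> output (2, 'b'), add 'bb' as idx 4
Step 5: w='b' (idx 2), next='a' -> output (2, 'a'), add 'ba' as idx 5


Encoded: [(0, 'a'), (0, 'b'), (1, 'a'), (2, 'b'), (2, 'a')]


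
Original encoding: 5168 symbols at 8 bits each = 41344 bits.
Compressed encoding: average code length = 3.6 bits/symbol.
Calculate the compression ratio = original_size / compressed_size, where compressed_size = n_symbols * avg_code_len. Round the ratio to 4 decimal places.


original_size = n_symbols * orig_bits = 5168 * 8 = 41344 bits
compressed_size = n_symbols * avg_code_len = 5168 * 3.6 = 18604.8 bits
ratio = original_size / compressed_size = 41344 / 18604.8 = 2.2222

Compression ratio = 2.2222


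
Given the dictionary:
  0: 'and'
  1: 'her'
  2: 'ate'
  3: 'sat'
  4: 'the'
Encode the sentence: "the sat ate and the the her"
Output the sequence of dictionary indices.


Look up each word in the dictionary:
  'the' -> 4
  'sat' -> 3
  'ate' -> 2
  'and' -> 0
  'the' -> 4
  'the' -> 4
  'her' -> 1

Encoded: [4, 3, 2, 0, 4, 4, 1]


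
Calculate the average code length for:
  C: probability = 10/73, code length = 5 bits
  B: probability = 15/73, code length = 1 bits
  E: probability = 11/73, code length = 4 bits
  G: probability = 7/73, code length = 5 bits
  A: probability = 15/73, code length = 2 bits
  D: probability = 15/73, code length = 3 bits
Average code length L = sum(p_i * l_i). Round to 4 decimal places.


Weighted contributions p_i * l_i:
  C: (10/73) * 5 = 50/73
  B: (15/73) * 1 = 15/73
  E: (11/73) * 4 = 44/73
  G: (7/73) * 5 = 35/73
  A: (15/73) * 2 = 30/73
  D: (15/73) * 3 = 45/73
Sum = (50 + 15 + 44 + 35 + 30 + 45)/73 = 219/73

L = 219/73 = 3.0000 bits/symbol


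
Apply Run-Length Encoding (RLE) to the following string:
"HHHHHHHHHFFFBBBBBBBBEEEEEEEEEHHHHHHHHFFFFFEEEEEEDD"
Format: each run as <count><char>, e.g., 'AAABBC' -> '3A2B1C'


Scanning runs left to right:
  i=0: run of 'H' x 9 -> '9H'
  i=9: run of 'F' x 3 -> '3F'
  i=12: run of 'B' x 8 -> '8B'
  i=20: run of 'E' x 9 -> '9E'
  i=29: run of 'H' x 8 -> '8H'
  i=37: run of 'F' x 5 -> '5F'
  i=42: run of 'E' x 6 -> '6E'
  i=48: run of 'D' x 2 -> '2D'

RLE = 9H3F8B9E8H5F6E2D


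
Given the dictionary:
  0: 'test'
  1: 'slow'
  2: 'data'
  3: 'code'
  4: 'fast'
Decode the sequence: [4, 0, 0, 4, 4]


Look up each index in the dictionary:
  4 -> 'fast'
  0 -> 'test'
  0 -> 'test'
  4 -> 'fast'
  4 -> 'fast'

Decoded: "fast test test fast fast"


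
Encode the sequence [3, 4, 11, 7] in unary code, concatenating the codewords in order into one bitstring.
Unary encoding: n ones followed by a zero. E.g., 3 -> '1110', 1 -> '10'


Encode each number as n ones followed by a terminating 0:
  3 -> 1110 (4 bits)
  4 -> 11110 (5 bits)
  11 -> 111111111110 (12 bits)
  7 -> 11111110 (8 bits)
Total length = 4 + 5 + 12 + 8 = 29 bits.

Unary([3, 4, 11, 7]) = 11101111011111111111011111110 (29 bits)


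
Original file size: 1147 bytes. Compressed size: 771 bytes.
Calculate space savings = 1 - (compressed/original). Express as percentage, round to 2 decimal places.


ratio = compressed/original = 771/1147 = 0.672188
savings = 1 - ratio = 1 - 0.672188 = 0.327812
as a percentage: 0.327812 * 100 = 32.78%

Space savings = 1 - 771/1147 = 32.78%


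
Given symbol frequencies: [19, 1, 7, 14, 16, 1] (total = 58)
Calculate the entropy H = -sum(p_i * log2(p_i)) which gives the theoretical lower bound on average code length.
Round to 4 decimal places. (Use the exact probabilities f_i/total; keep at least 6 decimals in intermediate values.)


Per-symbol terms -p_i * log2(p_i) with p_i = f_i/58:
  p = 19/58 = 0.327586: log2(p) = -1.610053, -p*log2(p) = 0.527431
  p = 1/58 = 0.017241: log2(p) = -5.857981, -p*log2(p) = 0.101000
  p = 7/58 = 0.120690: log2(p) = -3.050626, -p*log2(p) = 0.368179
  p = 14/58 = 0.241379: log2(p) = -2.050626, -p*log2(p) = 0.494979
  p = 16/58 = 0.275862: log2(p) = -1.857981, -p*log2(p) = 0.512546
  p = 1/58 = 0.017241: log2(p) = -5.857981, -p*log2(p) = 0.101000
H = 0.527431 + 0.101000 + 0.368179 + 0.494979 + 0.512546 + 0.101000 = 2.105135

H = 2.1051 bits/symbol


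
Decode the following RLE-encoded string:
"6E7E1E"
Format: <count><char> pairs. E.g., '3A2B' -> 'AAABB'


Expanding each <count><char> pair:
  6E -> 'EEEEEE'
  7E -> 'EEEEEEE'
  1E -> 'E'

Decoded = EEEEEEEEEEEEEE


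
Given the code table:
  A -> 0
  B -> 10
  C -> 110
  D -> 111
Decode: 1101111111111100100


Decoding:
110 -> C
111 -> D
111 -> D
111 -> D
110 -> C
0 -> A
10 -> B
0 -> A


Result: CDDDCABA


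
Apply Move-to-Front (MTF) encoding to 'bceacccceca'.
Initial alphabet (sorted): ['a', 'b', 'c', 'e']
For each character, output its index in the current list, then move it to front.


MTF encoding:
'b': index 1 in ['a', 'b', 'c', 'e'] -> ['b', 'a', 'c', 'e']
'c': index 2 in ['b', 'a', 'c', 'e'] -> ['c', 'b', 'a', 'e']
'e': index 3 in ['c', 'b', 'a', 'e'] -> ['e', 'c', 'b', 'a']
'a': index 3 in ['e', 'c', 'b', 'a'] -> ['a', 'e', 'c', 'b']
'c': index 2 in ['a', 'e', 'c', 'b'] -> ['c', 'a', 'e', 'b']
'c': index 0 in ['c', 'a', 'e', 'b'] -> ['c', 'a', 'e', 'b']
'c': index 0 in ['c', 'a', 'e', 'b'] -> ['c', 'a', 'e', 'b']
'c': index 0 in ['c', 'a', 'e', 'b'] -> ['c', 'a', 'e', 'b']
'e': index 2 in ['c', 'a', 'e', 'b'] -> ['e', 'c', 'a', 'b']
'c': index 1 in ['e', 'c', 'a', 'b'] -> ['c', 'e', 'a', 'b']
'a': index 2 in ['c', 'e', 'a', 'b'] -> ['a', 'c', 'e', 'b']


Output: [1, 2, 3, 3, 2, 0, 0, 0, 2, 1, 2]


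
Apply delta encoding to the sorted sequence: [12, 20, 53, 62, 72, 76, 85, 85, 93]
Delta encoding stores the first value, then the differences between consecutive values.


First value: 12
Deltas:
  20 - 12 = 8
  53 - 20 = 33
  62 - 53 = 9
  72 - 62 = 10
  76 - 72 = 4
  85 - 76 = 9
  85 - 85 = 0
  93 - 85 = 8


Delta encoded: [12, 8, 33, 9, 10, 4, 9, 0, 8]


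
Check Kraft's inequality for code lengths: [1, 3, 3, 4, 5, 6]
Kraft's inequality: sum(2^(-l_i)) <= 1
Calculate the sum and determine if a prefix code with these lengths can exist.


Sum = 2^(-1) + 2^(-3) + 2^(-3) + 2^(-4) + 2^(-5) + 2^(-6)
    = 0.5 + 0.125 + 0.125 + 0.0625 + 0.03125 + 0.015625
    = 55/64 = 0.859375
Since 0.859375 <= 1, Kraft's inequality IS satisfied.
A prefix code with these lengths CAN exist.

Kraft sum = 0.859375. Satisfied.


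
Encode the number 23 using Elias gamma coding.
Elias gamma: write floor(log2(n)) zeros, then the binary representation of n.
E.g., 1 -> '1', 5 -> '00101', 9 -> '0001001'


num_bits = floor(log2(23)) + 1 = 5
leading_zeros = num_bits - 1 = 4
binary(23) = 10111

Elias gamma(23) = '0000' + '10111' = 000010111 (9 bits)


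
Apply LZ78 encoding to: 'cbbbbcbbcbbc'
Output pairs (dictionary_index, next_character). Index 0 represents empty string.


LZ78 encoding steps:
Dictionary: {0: ''}
Step 1: w='' (idx 0), next='c' -> output (0, 'c'), add 'c' as idx 1
Step 2: w='' (idx 0), next='b' -> output (0, 'b'), add 'b' as idx 2
Step 3: w='b' (idx 2), next='b' -> output (2, 'b'), add 'bb' as idx 3
Step 4: w='b' (idx 2), next='c' -> output (2, 'c'), add 'bc' as idx 4
Step 5: w='bb' (idx 3), next='c' -> output (3, 'c'), add 'bbc' as idx 5
Step 6: w='bbc' (idx 5), end of input -> output (5, '')


Encoded: [(0, 'c'), (0, 'b'), (2, 'b'), (2, 'c'), (3, 'c'), (5, '')]


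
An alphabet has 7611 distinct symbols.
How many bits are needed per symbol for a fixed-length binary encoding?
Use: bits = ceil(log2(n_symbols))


log2(7611) = 12.8939
Bracket: 2^12 = 4096 < 7611 <= 2^13 = 8192
So ceil(log2(7611)) = 13

bits = ceil(log2(7611)) = ceil(12.8939) = 13 bits


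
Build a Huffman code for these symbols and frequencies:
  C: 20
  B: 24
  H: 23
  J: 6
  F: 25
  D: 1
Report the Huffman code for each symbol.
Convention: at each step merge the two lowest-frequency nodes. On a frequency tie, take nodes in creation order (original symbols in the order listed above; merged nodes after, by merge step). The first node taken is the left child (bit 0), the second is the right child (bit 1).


Huffman tree construction:
Step 1: Merge D(1) + J(6) = 7
Step 2: Merge (D+J)(7) + C(20) = 27
Step 3: Merge H(23) + B(24) = 47
Step 4: Merge F(25) + ((D+J)+C)(27) = 52
Step 5: Merge (H+B)(47) + (F+((D+J)+C))(52) = 99
Read each symbol's code off the tree from the root (left child = 0, right child = 1).

Codes:
  C: 111 (length 3)
  B: 01 (length 2)
  H: 00 (length 2)
  J: 1101 (length 4)
  F: 10 (length 2)
  D: 1100 (length 4)
Average code length: 232/99 = 2.3434 bits/symbol


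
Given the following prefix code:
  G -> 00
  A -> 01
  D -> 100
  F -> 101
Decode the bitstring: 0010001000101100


Decoding step by step:
Bits 00 -> G
Bits 100 -> D
Bits 01 -> A
Bits 00 -> G
Bits 01 -> A
Bits 01 -> A
Bits 100 -> D


Decoded message: GDAGAAD


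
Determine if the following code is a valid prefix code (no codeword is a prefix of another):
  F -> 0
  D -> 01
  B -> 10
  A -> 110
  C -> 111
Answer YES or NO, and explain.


Checking each pair (does one codeword prefix another?):
  F='0' vs D='01': prefix -- VIOLATION

NO -- this is NOT a valid prefix code. F (0) is a prefix of D (01).


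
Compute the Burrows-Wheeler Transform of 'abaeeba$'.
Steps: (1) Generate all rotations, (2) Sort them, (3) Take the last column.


Rotations (sorted):
  0: $abaeeba -> last char: a
  1: a$abaeeb -> last char: b
  2: abaeeba$ -> last char: $
  3: aeeba$ab -> last char: b
  4: ba$abaee -> last char: e
  5: baeeba$a -> last char: a
  6: eba$abae -> last char: e
  7: eeba$aba -> last char: a


BWT = ab$beaea


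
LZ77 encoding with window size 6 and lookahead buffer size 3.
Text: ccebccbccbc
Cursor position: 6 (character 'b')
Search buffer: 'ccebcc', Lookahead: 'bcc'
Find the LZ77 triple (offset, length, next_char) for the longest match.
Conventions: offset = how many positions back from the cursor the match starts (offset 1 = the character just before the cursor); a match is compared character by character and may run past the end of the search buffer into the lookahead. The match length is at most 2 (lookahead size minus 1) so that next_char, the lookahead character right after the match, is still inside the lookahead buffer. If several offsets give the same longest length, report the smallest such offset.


Try each offset into the search buffer:
  offset=1 (pos 5, char 'c'): match length 0
  offset=2 (pos 4, char 'c'): match length 0
  offset=3 (pos 3, char 'b'): match length 2
  offset=4 (pos 2, char 'e'): match length 0
  offset=5 (pos 1, char 'c'): match length 0
  offset=6 (pos 0, char 'c'): match length 0
Longest match has length 2 at offset 3.
next_char = character at position 6 + 2 = 8 -> 'c'

Best match: offset=3, length=2 (matching 'bc' starting at position 3)
LZ77 triple: (3, 2, 'c')


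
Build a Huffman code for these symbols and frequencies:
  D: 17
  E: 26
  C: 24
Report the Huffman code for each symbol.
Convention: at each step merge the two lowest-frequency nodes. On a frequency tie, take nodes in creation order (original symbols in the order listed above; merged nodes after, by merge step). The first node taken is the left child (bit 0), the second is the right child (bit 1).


Huffman tree construction:
Step 1: Merge D(17) + C(24) = 41
Step 2: Merge E(26) + (D+C)(41) = 67
Read each symbol's code off the tree from the root (left child = 0, right child = 1).

Codes:
  D: 10 (length 2)
  E: 0 (length 1)
  C: 11 (length 2)
Average code length: 108/67 = 1.6119 bits/symbol


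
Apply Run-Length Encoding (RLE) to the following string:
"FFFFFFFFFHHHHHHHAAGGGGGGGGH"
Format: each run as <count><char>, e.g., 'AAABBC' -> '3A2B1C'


Scanning runs left to right:
  i=0: run of 'F' x 9 -> '9F'
  i=9: run of 'H' x 7 -> '7H'
  i=16: run of 'A' x 2 -> '2A'
  i=18: run of 'G' x 8 -> '8G'
  i=26: run of 'H' x 1 -> '1H'

RLE = 9F7H2A8G1H


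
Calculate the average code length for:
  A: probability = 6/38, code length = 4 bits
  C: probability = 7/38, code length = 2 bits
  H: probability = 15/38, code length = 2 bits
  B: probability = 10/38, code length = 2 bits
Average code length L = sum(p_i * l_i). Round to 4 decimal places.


Weighted contributions p_i * l_i:
  A: (6/38) * 4 = 24/38
  C: (7/38) * 2 = 14/38
  H: (15/38) * 2 = 30/38
  B: (10/38) * 2 = 20/38
Sum = (24 + 14 + 30 + 20)/38 = 88/38

L = 88/38 = 2.3158 bits/symbol


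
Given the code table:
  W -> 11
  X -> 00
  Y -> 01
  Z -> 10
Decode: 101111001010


Decoding:
10 -> Z
11 -> W
11 -> W
00 -> X
10 -> Z
10 -> Z


Result: ZWWXZZ


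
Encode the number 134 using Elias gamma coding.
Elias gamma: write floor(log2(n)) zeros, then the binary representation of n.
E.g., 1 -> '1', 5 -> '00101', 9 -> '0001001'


num_bits = floor(log2(134)) + 1 = 8
leading_zeros = num_bits - 1 = 7
binary(134) = 10000110

Elias gamma(134) = '0000000' + '10000110' = 000000010000110 (15 bits)


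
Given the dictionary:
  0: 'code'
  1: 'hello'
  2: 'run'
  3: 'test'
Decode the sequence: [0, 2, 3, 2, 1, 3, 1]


Look up each index in the dictionary:
  0 -> 'code'
  2 -> 'run'
  3 -> 'test'
  2 -> 'run'
  1 -> 'hello'
  3 -> 'test'
  1 -> 'hello'

Decoded: "code run test run hello test hello"


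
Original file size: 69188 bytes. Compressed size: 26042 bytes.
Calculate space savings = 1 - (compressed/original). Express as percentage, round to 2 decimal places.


ratio = compressed/original = 26042/69188 = 0.376395
savings = 1 - ratio = 1 - 0.376395 = 0.623605
as a percentage: 0.623605 * 100 = 62.36%

Space savings = 1 - 26042/69188 = 62.36%


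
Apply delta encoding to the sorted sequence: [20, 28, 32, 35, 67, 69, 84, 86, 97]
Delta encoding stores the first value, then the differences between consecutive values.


First value: 20
Deltas:
  28 - 20 = 8
  32 - 28 = 4
  35 - 32 = 3
  67 - 35 = 32
  69 - 67 = 2
  84 - 69 = 15
  86 - 84 = 2
  97 - 86 = 11


Delta encoded: [20, 8, 4, 3, 32, 2, 15, 2, 11]


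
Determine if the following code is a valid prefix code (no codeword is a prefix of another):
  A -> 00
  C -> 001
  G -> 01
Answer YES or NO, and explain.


Checking each pair (does one codeword prefix another?):
  A='00' vs C='001': prefix -- VIOLATION

NO -- this is NOT a valid prefix code. A (00) is a prefix of C (001).


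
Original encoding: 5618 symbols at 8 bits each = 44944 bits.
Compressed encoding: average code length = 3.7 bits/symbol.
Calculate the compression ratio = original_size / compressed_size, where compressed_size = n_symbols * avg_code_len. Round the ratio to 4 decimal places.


original_size = n_symbols * orig_bits = 5618 * 8 = 44944 bits
compressed_size = n_symbols * avg_code_len = 5618 * 3.7 = 20786.6 bits
ratio = original_size / compressed_size = 44944 / 20786.6 = 2.1622

Compression ratio = 2.1622


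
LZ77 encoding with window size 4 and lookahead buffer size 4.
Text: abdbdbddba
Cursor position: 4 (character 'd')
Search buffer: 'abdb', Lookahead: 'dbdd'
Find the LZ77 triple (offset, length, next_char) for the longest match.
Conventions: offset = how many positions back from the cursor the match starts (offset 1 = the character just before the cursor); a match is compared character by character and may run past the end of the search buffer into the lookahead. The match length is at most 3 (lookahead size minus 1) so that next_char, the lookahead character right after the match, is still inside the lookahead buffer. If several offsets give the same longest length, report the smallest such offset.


Try each offset into the search buffer:
  offset=1 (pos 3, char 'b'): match length 0
  offset=2 (pos 2, char 'd'): match length 3
  offset=3 (pos 1, char 'b'): match length 0
  offset=4 (pos 0, char 'a'): match length 0
Longest match has length 3 at offset 2.
next_char = character at position 4 + 3 = 7 -> 'd'

Best match: offset=2, length=3 (matching 'dbd' starting at position 2)
LZ77 triple: (2, 3, 'd')


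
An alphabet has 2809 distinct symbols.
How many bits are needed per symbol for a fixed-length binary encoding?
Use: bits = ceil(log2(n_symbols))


log2(2809) = 11.4558
Bracket: 2^11 = 2048 < 2809 <= 2^12 = 4096
So ceil(log2(2809)) = 12

bits = ceil(log2(2809)) = ceil(11.4558) = 12 bits


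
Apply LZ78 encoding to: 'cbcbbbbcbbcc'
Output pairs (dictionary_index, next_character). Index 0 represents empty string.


LZ78 encoding steps:
Dictionary: {0: ''}
Step 1: w='' (idx 0), next='c' -> output (0, 'c'), add 'c' as idx 1
Step 2: w='' (idx 0), next='b' -> output (0, 'b'), add 'b' as idx 2
Step 3: w='c' (idx 1), next='b' -> output (1, 'b'), add 'cb' as idx 3
Step 4: w='b' (idx 2), next='b' -> output (2, 'b'), add 'bb' as idx 4
Step 5: w='b' (idx 2), next='c' -> output (2, 'c'), add 'bc' as idx 5
Step 6: w='bb' (idx 4), next='c' -> output (4, 'c'), add 'bbc' as idx 6
Step 7: w='c' (idx 1), end of input -> output (1, '')


Encoded: [(0, 'c'), (0, 'b'), (1, 'b'), (2, 'b'), (2, 'c'), (4, 'c'), (1, '')]


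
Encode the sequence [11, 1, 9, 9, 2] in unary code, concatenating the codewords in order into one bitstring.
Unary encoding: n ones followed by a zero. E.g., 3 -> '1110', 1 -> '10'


Encode each number as n ones followed by a terminating 0:
  11 -> 111111111110 (12 bits)
  1 -> 10 (2 bits)
  9 -> 1111111110 (10 bits)
  9 -> 1111111110 (10 bits)
  2 -> 110 (3 bits)
Total length = 12 + 2 + 10 + 10 + 3 = 37 bits.

Unary([11, 1, 9, 9, 2]) = 1111111111101011111111101111111110110 (37 bits)


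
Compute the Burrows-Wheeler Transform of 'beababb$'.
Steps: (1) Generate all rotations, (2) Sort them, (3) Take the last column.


Rotations (sorted):
  0: $beababb -> last char: b
  1: ababb$be -> last char: e
  2: abb$beab -> last char: b
  3: b$beabab -> last char: b
  4: babb$bea -> last char: a
  5: bb$beaba -> last char: a
  6: beababb$ -> last char: $
  7: eababb$b -> last char: b


BWT = bebbaa$b


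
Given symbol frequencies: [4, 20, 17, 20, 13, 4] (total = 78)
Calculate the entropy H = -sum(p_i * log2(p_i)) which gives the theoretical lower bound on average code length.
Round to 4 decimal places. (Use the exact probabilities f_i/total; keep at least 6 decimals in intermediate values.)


Per-symbol terms -p_i * log2(p_i) with p_i = f_i/78:
  p = 4/78 = 0.051282: log2(p) = -4.285402, -p*log2(p) = 0.219764
  p = 20/78 = 0.256410: log2(p) = -1.963474, -p*log2(p) = 0.503455
  p = 17/78 = 0.217949: log2(p) = -2.197939, -p*log2(p) = 0.479038
  p = 20/78 = 0.256410: log2(p) = -1.963474, -p*log2(p) = 0.503455
  p = 13/78 = 0.166667: log2(p) = -2.584963, -p*log2(p) = 0.430827
  p = 4/78 = 0.051282: log2(p) = -4.285402, -p*log2(p) = 0.219764
H = 0.219764 + 0.503455 + 0.479038 + 0.503455 + 0.430827 + 0.219764 = 2.356303

H = 2.3563 bits/symbol


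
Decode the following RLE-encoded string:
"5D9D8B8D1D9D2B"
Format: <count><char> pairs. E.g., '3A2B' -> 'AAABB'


Expanding each <count><char> pair:
  5D -> 'DDDDD'
  9D -> 'DDDDDDDDD'
  8B -> 'BBBBBBBB'
  8D -> 'DDDDDDDD'
  1D -> 'D'
  9D -> 'DDDDDDDDD'
  2B -> 'BB'

Decoded = DDDDDDDDDDDDDDBBBBBBBBDDDDDDDDDDDDDDDDDDBB


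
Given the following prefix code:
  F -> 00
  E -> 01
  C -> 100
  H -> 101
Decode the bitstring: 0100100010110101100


Decoding step by step:
Bits 01 -> E
Bits 00 -> F
Bits 100 -> C
Bits 01 -> E
Bits 01 -> E
Bits 101 -> H
Bits 01 -> E
Bits 100 -> C


Decoded message: EFCEEHEC


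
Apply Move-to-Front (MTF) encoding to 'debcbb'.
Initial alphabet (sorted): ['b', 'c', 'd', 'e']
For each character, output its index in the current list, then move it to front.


MTF encoding:
'd': index 2 in ['b', 'c', 'd', 'e'] -> ['d', 'b', 'c', 'e']
'e': index 3 in ['d', 'b', 'c', 'e'] -> ['e', 'd', 'b', 'c']
'b': index 2 in ['e', 'd', 'b', 'c'] -> ['b', 'e', 'd', 'c']
'c': index 3 in ['b', 'e', 'd', 'c'] -> ['c', 'b', 'e', 'd']
'b': index 1 in ['c', 'b', 'e', 'd'] -> ['b', 'c', 'e', 'd']
'b': index 0 in ['b', 'c', 'e', 'd'] -> ['b', 'c', 'e', 'd']


Output: [2, 3, 2, 3, 1, 0]


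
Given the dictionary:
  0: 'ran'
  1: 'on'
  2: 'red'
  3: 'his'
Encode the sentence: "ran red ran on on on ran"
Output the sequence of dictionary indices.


Look up each word in the dictionary:
  'ran' -> 0
  'red' -> 2
  'ran' -> 0
  'on' -> 1
  'on' -> 1
  'on' -> 1
  'ran' -> 0

Encoded: [0, 2, 0, 1, 1, 1, 0]


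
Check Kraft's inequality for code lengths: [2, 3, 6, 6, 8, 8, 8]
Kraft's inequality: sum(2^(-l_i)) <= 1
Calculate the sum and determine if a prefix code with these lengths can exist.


Sum = 2^(-2) + 2^(-3) + 2^(-6) + 2^(-6) + 2^(-8) + 2^(-8) + 2^(-8)
    = 0.25 + 0.125 + 0.015625 + 0.015625 + 0.00390625 + 0.00390625 + 0.00390625
    = 107/256 = 0.41796875
Since 0.41796875 <= 1, Kraft's inequality IS satisfied.
A prefix code with these lengths CAN exist.

Kraft sum = 0.41796875. Satisfied.


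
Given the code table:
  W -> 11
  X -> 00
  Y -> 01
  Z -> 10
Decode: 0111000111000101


Decoding:
01 -> Y
11 -> W
00 -> X
01 -> Y
11 -> W
00 -> X
01 -> Y
01 -> Y


Result: YWXYWXYY


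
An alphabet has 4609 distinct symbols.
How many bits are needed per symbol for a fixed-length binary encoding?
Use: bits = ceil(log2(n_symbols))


log2(4609) = 12.1702
Bracket: 2^12 = 4096 < 4609 <= 2^13 = 8192
So ceil(log2(4609)) = 13

bits = ceil(log2(4609)) = ceil(12.1702) = 13 bits


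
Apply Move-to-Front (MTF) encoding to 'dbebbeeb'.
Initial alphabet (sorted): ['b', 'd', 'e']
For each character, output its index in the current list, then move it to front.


MTF encoding:
'd': index 1 in ['b', 'd', 'e'] -> ['d', 'b', 'e']
'b': index 1 in ['d', 'b', 'e'] -> ['b', 'd', 'e']
'e': index 2 in ['b', 'd', 'e'] -> ['e', 'b', 'd']
'b': index 1 in ['e', 'b', 'd'] -> ['b', 'e', 'd']
'b': index 0 in ['b', 'e', 'd'] -> ['b', 'e', 'd']
'e': index 1 in ['b', 'e', 'd'] -> ['e', 'b', 'd']
'e': index 0 in ['e', 'b', 'd'] -> ['e', 'b', 'd']
'b': index 1 in ['e', 'b', 'd'] -> ['b', 'e', 'd']


Output: [1, 1, 2, 1, 0, 1, 0, 1]


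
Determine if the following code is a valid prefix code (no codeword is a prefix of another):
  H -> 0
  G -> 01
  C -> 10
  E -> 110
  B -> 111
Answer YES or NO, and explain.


Checking each pair (does one codeword prefix another?):
  H='0' vs G='01': prefix -- VIOLATION

NO -- this is NOT a valid prefix code. H (0) is a prefix of G (01).


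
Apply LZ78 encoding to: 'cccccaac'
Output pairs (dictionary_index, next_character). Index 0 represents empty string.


LZ78 encoding steps:
Dictionary: {0: ''}
Step 1: w='' (idx 0), next='c' -> output (0, 'c'), add 'c' as idx 1
Step 2: w='c' (idx 1), next='c' -> output (1, 'c'), add 'cc' as idx 2
Step 3: w='cc' (idx 2), next='a' -> output (2, 'a'), add 'cca' as idx 3
Step 4: w='' (idx 0), next='a' -> output (0, 'a'), add 'a' as idx 4
Step 5: w='c' (idx 1), end of input -> output (1, '')


Encoded: [(0, 'c'), (1, 'c'), (2, 'a'), (0, 'a'), (1, '')]


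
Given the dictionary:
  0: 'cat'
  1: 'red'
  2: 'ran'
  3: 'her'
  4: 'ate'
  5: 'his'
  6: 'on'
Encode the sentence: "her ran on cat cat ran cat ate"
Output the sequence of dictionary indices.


Look up each word in the dictionary:
  'her' -> 3
  'ran' -> 2
  'on' -> 6
  'cat' -> 0
  'cat' -> 0
  'ran' -> 2
  'cat' -> 0
  'ate' -> 4

Encoded: [3, 2, 6, 0, 0, 2, 0, 4]


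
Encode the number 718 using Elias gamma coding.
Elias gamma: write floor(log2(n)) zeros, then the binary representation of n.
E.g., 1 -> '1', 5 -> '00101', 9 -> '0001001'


num_bits = floor(log2(718)) + 1 = 10
leading_zeros = num_bits - 1 = 9
binary(718) = 1011001110

Elias gamma(718) = '000000000' + '1011001110' = 0000000001011001110 (19 bits)


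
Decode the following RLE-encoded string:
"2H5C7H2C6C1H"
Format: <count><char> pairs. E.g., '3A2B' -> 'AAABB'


Expanding each <count><char> pair:
  2H -> 'HH'
  5C -> 'CCCCC'
  7H -> 'HHHHHHH'
  2C -> 'CC'
  6C -> 'CCCCCC'
  1H -> 'H'

Decoded = HHCCCCCHHHHHHHCCCCCCCCH


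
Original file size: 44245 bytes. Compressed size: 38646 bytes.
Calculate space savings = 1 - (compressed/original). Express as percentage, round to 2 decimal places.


ratio = compressed/original = 38646/44245 = 0.873455
savings = 1 - ratio = 1 - 0.873455 = 0.126545
as a percentage: 0.126545 * 100 = 12.65%

Space savings = 1 - 38646/44245 = 12.65%


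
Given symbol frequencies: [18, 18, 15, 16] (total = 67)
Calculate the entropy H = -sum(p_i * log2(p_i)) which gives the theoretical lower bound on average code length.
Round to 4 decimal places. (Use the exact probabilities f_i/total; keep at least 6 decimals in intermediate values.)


Per-symbol terms -p_i * log2(p_i) with p_i = f_i/67:
  p = 18/67 = 0.268657: log2(p) = -1.896164, -p*log2(p) = 0.509417
  p = 18/67 = 0.268657: log2(p) = -1.896164, -p*log2(p) = 0.509417
  p = 15/67 = 0.223881: log2(p) = -2.159199, -p*log2(p) = 0.483403
  p = 16/67 = 0.238806: log2(p) = -2.066089, -p*log2(p) = 0.493394
H = 0.509417 + 0.509417 + 0.483403 + 0.493394 = 1.995631

H = 1.9956 bits/symbol


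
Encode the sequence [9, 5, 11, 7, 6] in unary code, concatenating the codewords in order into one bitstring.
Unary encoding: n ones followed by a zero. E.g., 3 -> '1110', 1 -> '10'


Encode each number as n ones followed by a terminating 0:
  9 -> 1111111110 (10 bits)
  5 -> 111110 (6 bits)
  11 -> 111111111110 (12 bits)
  7 -> 11111110 (8 bits)
  6 -> 1111110 (7 bits)
Total length = 10 + 6 + 12 + 8 + 7 = 43 bits.

Unary([9, 5, 11, 7, 6]) = 1111111110111110111111111110111111101111110 (43 bits)


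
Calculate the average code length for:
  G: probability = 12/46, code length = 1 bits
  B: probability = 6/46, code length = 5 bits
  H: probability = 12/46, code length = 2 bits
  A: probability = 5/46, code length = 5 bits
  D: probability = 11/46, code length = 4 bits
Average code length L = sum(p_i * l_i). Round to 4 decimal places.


Weighted contributions p_i * l_i:
  G: (12/46) * 1 = 12/46
  B: (6/46) * 5 = 30/46
  H: (12/46) * 2 = 24/46
  A: (5/46) * 5 = 25/46
  D: (11/46) * 4 = 44/46
Sum = (12 + 30 + 24 + 25 + 44)/46 = 135/46

L = 135/46 = 2.9348 bits/symbol


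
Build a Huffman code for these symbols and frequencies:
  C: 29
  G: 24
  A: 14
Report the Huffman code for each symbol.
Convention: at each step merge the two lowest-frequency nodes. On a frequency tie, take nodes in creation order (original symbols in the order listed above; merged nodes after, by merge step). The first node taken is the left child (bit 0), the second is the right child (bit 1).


Huffman tree construction:
Step 1: Merge A(14) + G(24) = 38
Step 2: Merge C(29) + (A+G)(38) = 67
Read each symbol's code off the tree from the root (left child = 0, right child = 1).

Codes:
  C: 0 (length 1)
  G: 11 (length 2)
  A: 10 (length 2)
Average code length: 105/67 = 1.5672 bits/symbol


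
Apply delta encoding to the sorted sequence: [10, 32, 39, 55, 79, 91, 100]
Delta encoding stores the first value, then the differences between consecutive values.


First value: 10
Deltas:
  32 - 10 = 22
  39 - 32 = 7
  55 - 39 = 16
  79 - 55 = 24
  91 - 79 = 12
  100 - 91 = 9


Delta encoded: [10, 22, 7, 16, 24, 12, 9]


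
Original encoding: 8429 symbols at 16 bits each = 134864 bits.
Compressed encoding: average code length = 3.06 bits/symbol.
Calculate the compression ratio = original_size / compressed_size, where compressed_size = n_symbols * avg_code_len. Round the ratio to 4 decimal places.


original_size = n_symbols * orig_bits = 8429 * 16 = 134864 bits
compressed_size = n_symbols * avg_code_len = 8429 * 3.06 = 25792.74 bits
ratio = original_size / compressed_size = 134864 / 25792.74 = 5.2288

Compression ratio = 5.2288


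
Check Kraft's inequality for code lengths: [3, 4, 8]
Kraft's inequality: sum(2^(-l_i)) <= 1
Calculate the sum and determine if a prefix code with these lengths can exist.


Sum = 2^(-3) + 2^(-4) + 2^(-8)
    = 0.125 + 0.0625 + 0.00390625
    = 49/256 = 0.19140625
Since 0.19140625 <= 1, Kraft's inequality IS satisfied.
A prefix code with these lengths CAN exist.

Kraft sum = 0.19140625. Satisfied.


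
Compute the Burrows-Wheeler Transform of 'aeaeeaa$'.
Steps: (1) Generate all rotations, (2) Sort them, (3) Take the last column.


Rotations (sorted):
  0: $aeaeeaa -> last char: a
  1: a$aeaeea -> last char: a
  2: aa$aeaee -> last char: e
  3: aeaeeaa$ -> last char: $
  4: aeeaa$ae -> last char: e
  5: eaa$aeae -> last char: e
  6: eaeeaa$a -> last char: a
  7: eeaa$aea -> last char: a


BWT = aae$eeaa


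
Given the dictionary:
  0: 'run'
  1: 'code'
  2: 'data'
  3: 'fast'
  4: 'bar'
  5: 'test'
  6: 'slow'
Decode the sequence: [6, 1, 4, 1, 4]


Look up each index in the dictionary:
  6 -> 'slow'
  1 -> 'code'
  4 -> 'bar'
  1 -> 'code'
  4 -> 'bar'

Decoded: "slow code bar code bar"


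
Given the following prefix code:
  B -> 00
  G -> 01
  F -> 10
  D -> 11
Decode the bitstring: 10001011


Decoding step by step:
Bits 10 -> F
Bits 00 -> B
Bits 10 -> F
Bits 11 -> D


Decoded message: FBFD


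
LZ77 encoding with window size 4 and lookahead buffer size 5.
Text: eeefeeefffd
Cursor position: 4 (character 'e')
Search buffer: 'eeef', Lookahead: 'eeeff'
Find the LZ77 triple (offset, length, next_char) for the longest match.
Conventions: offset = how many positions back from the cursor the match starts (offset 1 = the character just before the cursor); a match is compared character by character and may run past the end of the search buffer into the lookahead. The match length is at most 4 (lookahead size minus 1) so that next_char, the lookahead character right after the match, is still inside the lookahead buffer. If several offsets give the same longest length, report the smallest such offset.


Try each offset into the search buffer:
  offset=1 (pos 3, char 'f'): match length 0
  offset=2 (pos 2, char 'e'): match length 1
  offset=3 (pos 1, char 'e'): match length 2
  offset=4 (pos 0, char 'e'): match length 4
Longest match has length 4 at offset 4.
next_char = character at position 4 + 4 = 8 -> 'f'

Best match: offset=4, length=4 (matching 'eeef' starting at position 0)
LZ77 triple: (4, 4, 'f')


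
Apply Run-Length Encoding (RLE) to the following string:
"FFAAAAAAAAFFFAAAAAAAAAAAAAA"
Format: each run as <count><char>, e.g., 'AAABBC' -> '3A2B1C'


Scanning runs left to right:
  i=0: run of 'F' x 2 -> '2F'
  i=2: run of 'A' x 8 -> '8A'
  i=10: run of 'F' x 3 -> '3F'
  i=13: run of 'A' x 14 -> '14A'

RLE = 2F8A3F14A


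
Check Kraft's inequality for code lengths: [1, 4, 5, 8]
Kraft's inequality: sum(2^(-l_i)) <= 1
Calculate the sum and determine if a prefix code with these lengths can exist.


Sum = 2^(-1) + 2^(-4) + 2^(-5) + 2^(-8)
    = 0.5 + 0.0625 + 0.03125 + 0.00390625
    = 153/256 = 0.59765625
Since 0.59765625 <= 1, Kraft's inequality IS satisfied.
A prefix code with these lengths CAN exist.

Kraft sum = 0.59765625. Satisfied.


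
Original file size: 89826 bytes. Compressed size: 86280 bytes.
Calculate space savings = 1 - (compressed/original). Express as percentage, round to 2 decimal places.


ratio = compressed/original = 86280/89826 = 0.960524
savings = 1 - ratio = 1 - 0.960524 = 0.039476
as a percentage: 0.039476 * 100 = 3.95%

Space savings = 1 - 86280/89826 = 3.95%


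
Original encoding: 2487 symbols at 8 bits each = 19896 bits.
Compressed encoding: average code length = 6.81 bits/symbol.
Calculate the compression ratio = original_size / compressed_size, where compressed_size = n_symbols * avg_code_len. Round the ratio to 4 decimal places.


original_size = n_symbols * orig_bits = 2487 * 8 = 19896 bits
compressed_size = n_symbols * avg_code_len = 2487 * 6.81 = 16936.47 bits
ratio = original_size / compressed_size = 19896 / 16936.47 = 1.1747

Compression ratio = 1.1747


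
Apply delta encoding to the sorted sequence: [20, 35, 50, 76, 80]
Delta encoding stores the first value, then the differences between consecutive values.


First value: 20
Deltas:
  35 - 20 = 15
  50 - 35 = 15
  76 - 50 = 26
  80 - 76 = 4


Delta encoded: [20, 15, 15, 26, 4]


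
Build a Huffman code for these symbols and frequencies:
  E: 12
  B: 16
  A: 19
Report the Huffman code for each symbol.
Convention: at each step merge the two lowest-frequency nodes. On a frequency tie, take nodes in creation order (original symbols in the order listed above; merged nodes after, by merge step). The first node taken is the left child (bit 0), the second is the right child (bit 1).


Huffman tree construction:
Step 1: Merge E(12) + B(16) = 28
Step 2: Merge A(19) + (E+B)(28) = 47
Read each symbol's code off the tree from the root (left child = 0, right child = 1).

Codes:
  E: 10 (length 2)
  B: 11 (length 2)
  A: 0 (length 1)
Average code length: 75/47 = 1.5957 bits/symbol


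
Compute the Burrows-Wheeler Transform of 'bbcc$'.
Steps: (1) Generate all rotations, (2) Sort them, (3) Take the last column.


Rotations (sorted):
  0: $bbcc -> last char: c
  1: bbcc$ -> last char: $
  2: bcc$b -> last char: b
  3: c$bbc -> last char: c
  4: cc$bb -> last char: b


BWT = c$bcb


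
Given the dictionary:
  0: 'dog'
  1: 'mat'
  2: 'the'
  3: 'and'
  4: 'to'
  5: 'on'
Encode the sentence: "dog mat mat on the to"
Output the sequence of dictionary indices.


Look up each word in the dictionary:
  'dog' -> 0
  'mat' -> 1
  'mat' -> 1
  'on' -> 5
  'the' -> 2
  'to' -> 4

Encoded: [0, 1, 1, 5, 2, 4]


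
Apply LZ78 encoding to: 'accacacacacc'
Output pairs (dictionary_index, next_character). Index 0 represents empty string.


LZ78 encoding steps:
Dictionary: {0: ''}
Step 1: w='' (idx 0), next='a' -> output (0, 'a'), add 'a' as idx 1
Step 2: w='' (idx 0), next='c' -> output (0, 'c'), add 'c' as idx 2
Step 3: w='c' (idx 2), next='a' -> output (2, 'a'), add 'ca' as idx 3
Step 4: w='ca' (idx 3), next='c' -> output (3, 'c'), add 'cac' as idx 4
Step 5: w='a' (idx 1), next='c' -> output (1, 'c'), add 'ac' as idx 5
Step 6: w='ac' (idx 5), next='c' -> output (5, 'c'), add 'acc' as idx 6


Encoded: [(0, 'a'), (0, 'c'), (2, 'a'), (3, 'c'), (1, 'c'), (5, 'c')]


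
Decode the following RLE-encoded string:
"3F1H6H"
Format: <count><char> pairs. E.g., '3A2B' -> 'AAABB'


Expanding each <count><char> pair:
  3F -> 'FFF'
  1H -> 'H'
  6H -> 'HHHHHH'

Decoded = FFFHHHHHHH


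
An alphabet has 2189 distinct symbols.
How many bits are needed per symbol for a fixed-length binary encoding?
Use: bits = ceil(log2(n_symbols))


log2(2189) = 11.0961
Bracket: 2^11 = 2048 < 2189 <= 2^12 = 4096
So ceil(log2(2189)) = 12

bits = ceil(log2(2189)) = ceil(11.0961) = 12 bits


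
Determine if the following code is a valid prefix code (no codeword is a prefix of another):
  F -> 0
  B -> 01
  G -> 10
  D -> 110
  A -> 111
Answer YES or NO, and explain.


Checking each pair (does one codeword prefix another?):
  F='0' vs B='01': prefix -- VIOLATION

NO -- this is NOT a valid prefix code. F (0) is a prefix of B (01).


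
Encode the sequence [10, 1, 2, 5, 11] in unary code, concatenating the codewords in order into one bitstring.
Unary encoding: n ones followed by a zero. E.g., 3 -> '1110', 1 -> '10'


Encode each number as n ones followed by a terminating 0:
  10 -> 11111111110 (11 bits)
  1 -> 10 (2 bits)
  2 -> 110 (3 bits)
  5 -> 111110 (6 bits)
  11 -> 111111111110 (12 bits)
Total length = 11 + 2 + 3 + 6 + 12 = 34 bits.

Unary([10, 1, 2, 5, 11]) = 1111111111010110111110111111111110 (34 bits)


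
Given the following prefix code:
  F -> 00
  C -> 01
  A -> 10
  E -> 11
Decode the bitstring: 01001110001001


Decoding step by step:
Bits 01 -> C
Bits 00 -> F
Bits 11 -> E
Bits 10 -> A
Bits 00 -> F
Bits 10 -> A
Bits 01 -> C


Decoded message: CFEAFAC


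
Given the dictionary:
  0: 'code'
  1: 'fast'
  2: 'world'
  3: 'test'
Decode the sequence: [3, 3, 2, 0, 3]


Look up each index in the dictionary:
  3 -> 'test'
  3 -> 'test'
  2 -> 'world'
  0 -> 'code'
  3 -> 'test'

Decoded: "test test world code test"


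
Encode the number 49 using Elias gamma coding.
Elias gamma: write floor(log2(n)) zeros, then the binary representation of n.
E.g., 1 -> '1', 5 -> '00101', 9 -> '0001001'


num_bits = floor(log2(49)) + 1 = 6
leading_zeros = num_bits - 1 = 5
binary(49) = 110001

Elias gamma(49) = '00000' + '110001' = 00000110001 (11 bits)


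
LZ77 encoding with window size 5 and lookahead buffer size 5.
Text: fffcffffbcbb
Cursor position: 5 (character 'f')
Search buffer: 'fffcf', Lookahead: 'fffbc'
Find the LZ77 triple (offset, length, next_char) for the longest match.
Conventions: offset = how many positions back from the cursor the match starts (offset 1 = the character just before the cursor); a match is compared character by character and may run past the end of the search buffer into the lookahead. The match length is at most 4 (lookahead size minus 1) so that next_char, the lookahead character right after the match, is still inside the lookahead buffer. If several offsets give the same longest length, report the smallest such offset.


Try each offset into the search buffer:
  offset=1 (pos 4, char 'f'): match length 3
  offset=2 (pos 3, char 'c'): match length 0
  offset=3 (pos 2, char 'f'): match length 1
  offset=4 (pos 1, char 'f'): match length 2
  offset=5 (pos 0, char 'f'): match length 3
Longest match has length 3, found at offsets 1, 5; take the smallest, offset 1.
next_char = character at position 5 + 3 = 8 -> 'b'

Best match: offset=1, length=3 (matching 'fff' starting at position 4)
LZ77 triple: (1, 3, 'b')
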